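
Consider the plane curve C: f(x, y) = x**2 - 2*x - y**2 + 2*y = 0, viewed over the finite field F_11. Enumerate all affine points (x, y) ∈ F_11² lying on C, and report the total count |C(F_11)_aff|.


Affine F_11-points: {(0, 0), (0, 2), (1, 1), (2, 0), (2, 2), (3, 3), (3, 10), (4, 4), (4, 9), (5, 5), (5, 8), (6, 6), (6, 7), (7, 6), (7, 7), (8, 5), (8, 8), (9, 4), (9, 9), (10, 3), (10, 10)}; count = 21.

For each of the 121 pairs (x, y) ∈ F_11², evaluate f(x, y) mod 11. Record the zeros.
  x = 0: [0↦0, 1↦1, 2↦0, 3↦8, 4↦3, 5↦7, 6↦9, 7↦9, 8↦7, 9↦3, 10↦8]  zeros at y ∈ {0, 2}
  x = 1: [0↦10, 1↦0, 2↦10, 3↦7, 4↦2, 5↦6, 6↦8, 7↦8, 8↦6, 9↦2, 10↦7]  zeros at y ∈ {1}
  x = 2: [0↦0, 1↦1, 2↦0, 3↦8, 4↦3, 5↦7, 6↦9, 7↦9, 8↦7, 9↦3, 10↦8]  zeros at y ∈ {0, 2}
  x = 3: [0↦3, 1↦4, 2↦3, 3↦0, 4↦6, 5↦10, 6↦1, 7↦1, 8↦10, 9↦6, 10↦0]  zeros at y ∈ {3, 10}
  x = 4: [0↦8, 1↦9, 2↦8, 3↦5, 4↦0, 5↦4, 6↦6, 7↦6, 8↦4, 9↦0, 10↦5]  zeros at y ∈ {4, 9}
  x = 5: [0↦4, 1↦5, 2↦4, 3↦1, 4↦7, 5↦0, 6↦2, 7↦2, 8↦0, 9↦7, 10↦1]  zeros at y ∈ {5, 8}
  x = 6: [0↦2, 1↦3, 2↦2, 3↦10, 4↦5, 5↦9, 6↦0, 7↦0, 8↦9, 9↦5, 10↦10]  zeros at y ∈ {6, 7}
  x = 7: [0↦2, 1↦3, 2↦2, 3↦10, 4↦5, 5↦9, 6↦0, 7↦0, 8↦9, 9↦5, 10↦10]  zeros at y ∈ {6, 7}
  x = 8: [0↦4, 1↦5, 2↦4, 3↦1, 4↦7, 5↦0, 6↦2, 7↦2, 8↦0, 9↦7, 10↦1]  zeros at y ∈ {5, 8}
  x = 9: [0↦8, 1↦9, 2↦8, 3↦5, 4↦0, 5↦4, 6↦6, 7↦6, 8↦4, 9↦0, 10↦5]  zeros at y ∈ {4, 9}
  x = 10: [0↦3, 1↦4, 2↦3, 3↦0, 4↦6, 5↦10, 6↦1, 7↦1, 8↦10, 9↦6, 10↦0]  zeros at y ∈ {3, 10}
Collecting zeros: affine points = {(0, 0), (0, 2), (1, 1), (2, 0), (2, 2), (3, 3), (3, 10), (4, 4), (4, 9), (5, 5), (5, 8), (6, 6), (6, 7), (7, 6), (7, 7), (8, 5), (8, 8), (9, 4), (9, 9), (10, 3), (10, 10)}.
Total count |C(F_11)_aff| = 21.


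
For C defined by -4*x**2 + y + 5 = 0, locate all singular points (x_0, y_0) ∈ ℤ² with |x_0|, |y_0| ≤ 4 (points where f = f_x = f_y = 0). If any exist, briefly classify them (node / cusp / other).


No singular points in the scanned grid; C is smooth there.

Compute partial derivatives:
  f_x = -8*x.
  f_y = 1.
f_y = 1 is a nonzero constant, so f_y never vanishes: no point (x, y) can satisfy f = f_x = f_y = 0. In particular no (x, y) ∈ {−4, ..., 4}² is singular; the curve is smooth.


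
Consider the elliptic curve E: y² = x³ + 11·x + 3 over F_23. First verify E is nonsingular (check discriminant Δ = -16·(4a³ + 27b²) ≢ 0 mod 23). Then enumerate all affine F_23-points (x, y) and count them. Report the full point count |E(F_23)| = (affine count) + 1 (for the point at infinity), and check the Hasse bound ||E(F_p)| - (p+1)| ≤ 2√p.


Affine points = {(0, 7), (0, 16), (6, 3), (6, 20), (7, 3), (7, 20), (9, 7), (9, 16), (10, 3), (10, 20), (11, 11), (11, 12), (12, 0), (14, 7), (14, 16), (15, 1), (15, 22), (20, 9), (20, 14)}; affine count = 19; |E(F_23)| = 20.

Discriminant check: Δ ∝ 4a³ + 27b² = 4·11³ + 27·3² = 4·1331 + 27·9 ≡ 1 (mod 23). Nonzero ⇒ E is nonsingular.
For each x ∈ F_23, compute rhs = x³ + 11·x + 3 mod 23, then count y ∈ F_23 with y² ≡ rhs.
  x = 0: rhs = 3, matching y values: 7, 16 (2 points).
  x = 1: rhs = 15, matching y values: none (0 points).
  x = 2: rhs = 10, matching y values: none (0 points).
  x = 3: rhs = 17, matching y values: none (0 points).
  x = 4: rhs = 19, matching y values: none (0 points).
  x = 5: rhs = 22, matching y values: none (0 points).
  x = 6: rhs = 9, matching y values: 3, 20 (2 points).
  x = 7: rhs = 9, matching y values: 3, 20 (2 points).
  x = 8: rhs = 5, matching y values: none (0 points).
  x = 9: rhs = 3, matching y values: 7, 16 (2 points).
  x = 10: rhs = 9, matching y values: 3, 20 (2 points).
  x = 11: rhs = 6, matching y values: 11, 12 (2 points).
  x = 12: rhs = 0, matching y values: 0 (1 points).
  x = 13: rhs = 20, matching y values: none (0 points).
  x = 14: rhs = 3, matching y values: 7, 16 (2 points).
  x = 15: rhs = 1, matching y values: 1, 22 (2 points).
  x = 16: rhs = 20, matching y values: none (0 points).
  x = 17: rhs = 20, matching y values: none (0 points).
  x = 18: rhs = 7, matching y values: none (0 points).
  x = 19: rhs = 10, matching y values: none (0 points).
  x = 20: rhs = 12, matching y values: 9, 14 (2 points).
  x = 21: rhs = 19, matching y values: none (0 points).
  x = 22: rhs = 14, matching y values: none (0 points).
Total affine count: 19.
Full point count |E(F_23)| = 19 + 1 = 20.
Hasse bound: |20 − (23+1)| = |-4| = 4 ≤ 2√23 ≈ 9.5917 ✓.


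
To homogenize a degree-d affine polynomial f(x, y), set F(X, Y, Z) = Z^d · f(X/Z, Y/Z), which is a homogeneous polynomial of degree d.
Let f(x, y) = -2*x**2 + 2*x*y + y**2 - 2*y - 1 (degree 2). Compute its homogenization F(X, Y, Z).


F(X, Y, Z) = -2*X**2 + 2*X*Y + Y**2 - 2*Y*Z - Z**2

deg(f) = 2.
Substitute x = X/Z, y = Y/Z into f, then multiply by Z^2.
  monomial -2·x^2·y^0 ↦ -2·X^2·Y^0·Z^0.
  monomial 2·x^1·y^1 ↦ 2·X^1·Y^1·Z^0.
  monomial 1·x^0·y^2 ↦ 1·X^0·Y^2·Z^0.
  monomial -2·x^0·y^1 ↦ -2·X^0·Y^1·Z^1.
  monomial -1·x^0·y^0 ↦ -1·X^0·Y^0·Z^2.
Collecting: F(X, Y, Z) = -2*X**2 + 2*X*Y + Y**2 - 2*Y*Z - Z**2.


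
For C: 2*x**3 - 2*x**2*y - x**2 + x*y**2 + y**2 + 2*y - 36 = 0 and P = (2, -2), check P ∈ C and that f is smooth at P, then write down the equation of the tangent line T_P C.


Tangent line at P: 40*x - 18*y - 116 = 0.

Step 1: f(2, -2) = 0, so P lies on C.
Step 2: partial derivatives
  f_x(x, y) = 6*x**2 - 4*x*y - 2*x + y**2, f_y(x, y) = -2*x**2 + 2*x*y + 2*y + 2.
  f_x(P) = 40, f_y(P) = -18 (gradient nonzero, so P is smooth).
Step 3: tangent line at P: 40·(x − 2) + -18·(y − -2) = 0.
Expanding: 40*x - 18*y - 116 = 0.


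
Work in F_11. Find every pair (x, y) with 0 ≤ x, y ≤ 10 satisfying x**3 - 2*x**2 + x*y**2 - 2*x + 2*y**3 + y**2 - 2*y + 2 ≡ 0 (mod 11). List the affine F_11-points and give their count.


Affine F_11-points: {(2, 2), (3, 2), (7, 9), (8, 2), (9, 1), (9, 6), (9, 10), (10, 4), (10, 9)}; count = 9.

For each of the 121 pairs (x, y) ∈ F_11², evaluate f(x, y) mod 11. Record the zeros.
  x = 0: [0↦2, 1↦3, 2↦7, 3↦4, 4↦6, 5↦3, 6↦7, 7↦8, 8↦7, 9↦5, 10↦3]  zeros at y ∈ ∅
  x = 1: [0↦10, 1↦1, 2↦8, 3↦10, 4↦8, 5↦3, 6↦7, 7↦10, 8↦2, 9↦6, 10↦1]  zeros at y ∈ ∅
  x = 2: [0↦9, 1↦1, 2↦0, 3↦7, 4↦1, 5↦5, 6↦9, 7↦3, 8↦10, 9↦9, 10↦1]  zeros at y ∈ {2}
  x = 3: [0↦5, 1↦9, 2↦0, 3↦1, 4↦2, 5↦4, 6↦8, 7↦4, 8↦4, 9↦9, 10↦9]  zeros at y ∈ {2}
  x = 4: [0↦4, 1↦9, 2↦3, 3↦9, 4↦6, 5↦6, 6↦10, 7↦8, 8↦1, 9↦1, 10↦9]  zeros at y ∈ ∅
  x = 5: [0↦1, 1↦7, 2↦4, 3↦4, 4↦8, 5↦6, 6↦10, 7↦10, 8↦7, 9↦2, 10↦7]  zeros at y ∈ ∅
  x = 6: [0↦2, 1↦9, 2↦9, 3↦3, 4↦3, 5↦10, 6↦3, 7↦5, 8↦6, 9↦7, 10↦9]  zeros at y ∈ ∅
  x = 7: [0↦2, 1↦10, 2↦2, 3↦1, 4↦8, 5↦2, 6↦6, 7↦10, 8↦4, 9↦0, 10↦10]  zeros at y ∈ {9}
  x = 8: [0↦7, 1↦5, 2↦0, 3↦4, 4↦7, 5↦10, 6↦3, 7↦9, 8↦7, 9↦9, 10↦5]  zeros at y ∈ {2}
  x = 9: [0↦1, 1↦0, 2↦9, 3↦7, 4↦6, 5↦7, 6↦0, 7↦8, 8↦10, 9↦7, 10↦0]  zeros at y ∈ {1, 6, 10}
  x = 10: [0↦1, 1↦1, 2↦2, 3↦5, 4↦0, 5↦10, 6↦3, 7↦2, 8↦8, 9↦0, 10↦1]  zeros at y ∈ {4, 9}
Collecting zeros: affine points = {(2, 2), (3, 2), (7, 9), (8, 2), (9, 1), (9, 6), (9, 10), (10, 4), (10, 9)}.
Total count |C(F_11)_aff| = 9.


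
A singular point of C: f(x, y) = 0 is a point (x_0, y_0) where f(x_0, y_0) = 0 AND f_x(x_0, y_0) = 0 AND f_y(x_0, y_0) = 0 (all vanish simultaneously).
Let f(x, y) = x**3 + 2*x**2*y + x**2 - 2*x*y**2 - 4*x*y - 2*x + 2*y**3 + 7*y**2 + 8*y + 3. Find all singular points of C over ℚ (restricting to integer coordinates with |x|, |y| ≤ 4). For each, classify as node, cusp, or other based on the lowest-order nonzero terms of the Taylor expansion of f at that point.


Singular points: {(0, -1)}; classification: node.

Compute partial derivatives:
  f_x = 3*x**2 + 4*x*y + 2*x - 2*y**2 - 4*y - 2.
  f_y = 2*x**2 - 4*x*y - 4*x + 6*y**2 + 14*y + 8.
Scan x_0 ∈ {−4, ..., 4}. For each x_0, f_y(x_0, y) is a polynomial in y; find its integer roots y ∈ {−4, ..., 4}, then test f_x and f at those candidates.
  x = -4: f_y(-4, y) = 6*y**2 + 30*y + 56; no integer root y with |y| ≤ 4.
  x = -3: f_y(-3, y) = 6*y**2 + 26*y + 38; no integer root y with |y| ≤ 4.
  x = -2: f_y(-2, y) = 6*y**2 + 22*y + 24; no integer root y with |y| ≤ 4.
  x = -1: f_y(-1, y) = 6*y**2 + 18*y + 14; no integer root y with |y| ≤ 4.
  x = 0: f_y(0, y) = 6*y**2 + 14*y + 8; vanishes at y ∈ {-1}. (0, -1): f_x = 0, f = 0 — SINGULAR.
  x = 1: f_y(1, y) = 6*y**2 + 10*y + 6; no integer root y with |y| ≤ 4.
  x = 2: f_y(2, y) = 6*y**2 + 6*y + 8; no integer root y with |y| ≤ 4.
  x = 3: f_y(3, y) = 6*y**2 + 2*y + 14; no integer root y with |y| ≤ 4.
  x = 4: f_y(4, y) = 6*y**2 - 2*y + 24; no integer root y with |y| ≤ 4.
Only singular point on the grid: (0, -1).
Classify: substitute x = 0 + u, y = -1 + v and expand: f = u**3 + 2*u**2*v - u**2 - 2*u*v**2 + 2*v**3 + v**2.
No constant or linear terms (consistent with a singular point). Quadratic part: -u**2 + v**2. Cubic part: u**3 + 2*u**2*v - 2*u*v**2 + 2*v**3.
The quadratic part v**2 - u**2 = (v − u)(v + u) splits into two distinct linear factors, so there are two distinct tangent lines y − -1 = ±(x − 0) — this is a node (ordinary double point).
Classification: node.


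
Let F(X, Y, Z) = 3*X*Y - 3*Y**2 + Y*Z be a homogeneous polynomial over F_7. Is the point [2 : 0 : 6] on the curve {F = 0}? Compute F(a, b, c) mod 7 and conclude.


F(2,0,6) ≡ 0 (mod 7); P is on the curve.

Evaluate F(2, 0, 6) term-by-term (mod 7).
  3*X*Y ↦ 3·2·0·1 = 0
  -3*Y**2 ↦ -3·1·0·1 = 0
  Y*Z ↦ 1·1·0·6 = 0
Sum: F(2, 0, 6) = (0) + (0) + (0) = 0.
Reducing mod 7: 0 ≡ 0 (mod 7).
Since F(a, b, c) ≡ 0 (mod 7), P lies on the curve.


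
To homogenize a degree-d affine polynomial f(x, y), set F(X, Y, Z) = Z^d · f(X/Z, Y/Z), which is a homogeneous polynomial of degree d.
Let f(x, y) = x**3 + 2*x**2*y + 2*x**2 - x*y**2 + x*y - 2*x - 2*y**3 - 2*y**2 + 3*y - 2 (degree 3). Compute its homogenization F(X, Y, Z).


F(X, Y, Z) = X**3 + 2*X**2*Y + 2*X**2*Z - X*Y**2 + X*Y*Z - 2*X*Z**2 - 2*Y**3 - 2*Y**2*Z + 3*Y*Z**2 - 2*Z**3

deg(f) = 3.
Substitute x = X/Z, y = Y/Z into f, then multiply by Z^3.
  monomial 1·x^3·y^0 ↦ 1·X^3·Y^0·Z^0.
  monomial 2·x^2·y^1 ↦ 2·X^2·Y^1·Z^0.
  monomial 2·x^2·y^0 ↦ 2·X^2·Y^0·Z^1.
  monomial -1·x^1·y^2 ↦ -1·X^1·Y^2·Z^0.
  monomial 1·x^1·y^1 ↦ 1·X^1·Y^1·Z^1.
  monomial -2·x^1·y^0 ↦ -2·X^1·Y^0·Z^2.
  monomial -2·x^0·y^3 ↦ -2·X^0·Y^3·Z^0.
  monomial -2·x^0·y^2 ↦ -2·X^0·Y^2·Z^1.
  monomial 3·x^0·y^1 ↦ 3·X^0·Y^1·Z^2.
  monomial -2·x^0·y^0 ↦ -2·X^0·Y^0·Z^3.
Collecting: F(X, Y, Z) = X**3 + 2*X**2*Y + 2*X**2*Z - X*Y**2 + X*Y*Z - 2*X*Z**2 - 2*Y**3 - 2*Y**2*Z + 3*Y*Z**2 - 2*Z**3.


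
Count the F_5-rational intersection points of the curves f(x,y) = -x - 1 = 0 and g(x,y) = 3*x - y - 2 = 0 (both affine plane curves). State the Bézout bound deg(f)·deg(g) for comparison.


Common zeros: {(4, 0)}; count = 1; Bézout bound = 1.

deg(f) = 1, deg(g) = 1, so Bézout bound = 1.
Scan x ∈ F_5. For each x, list the y ∈ F_5 with f(x, y) ≡ 0 and those with g(x, y) ≡ 0 (mod 5); the common zeros in that column are the intersection.
  x = 0: f ≡ 0 at y ∈ ∅; g ≡ 0 at y ∈ {3}; common: ∅.
  x = 1: f ≡ 0 at y ∈ ∅; g ≡ 0 at y ∈ {1}; common: ∅.
  x = 2: f ≡ 0 at y ∈ ∅; g ≡ 0 at y ∈ {4}; common: ∅.
  x = 3: f ≡ 0 at y ∈ ∅; g ≡ 0 at y ∈ {2}; common: ∅.
  x = 4: f ≡ 0 at y ∈ {0, 1, 2, 3, 4}; g ≡ 0 at y ∈ {0}; common: {0}.
Collecting: common zeros = {(4, 0)}, so the count is 1.
Comparison with the Bézout bound: 1 ≤ 1 = deg(f)·deg(g), as expected for curves with no common component (the bound is attained).


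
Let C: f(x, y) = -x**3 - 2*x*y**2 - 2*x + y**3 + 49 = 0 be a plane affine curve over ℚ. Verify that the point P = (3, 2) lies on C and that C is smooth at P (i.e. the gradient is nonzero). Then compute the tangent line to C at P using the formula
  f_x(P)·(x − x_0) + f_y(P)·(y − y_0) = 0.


Tangent line at P: -37*x - 12*y + 135 = 0.

Step 1: f(3, 2) = 0, so P lies on C.
Step 2: partial derivatives
  f_x(x, y) = -3*x**2 - 2*y**2 - 2, f_y(x, y) = -4*x*y + 3*y**2.
  f_x(P) = -37, f_y(P) = -12 (gradient nonzero, so P is smooth).
Step 3: tangent line at P: -37·(x − 3) + -12·(y − 2) = 0.
Expanding: -37*x - 12*y + 135 = 0.


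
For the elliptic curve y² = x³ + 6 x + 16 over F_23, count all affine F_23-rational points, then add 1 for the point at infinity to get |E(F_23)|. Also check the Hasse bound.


Affine points = {(0, 4), (0, 19), (1, 0), (2, 6), (2, 17), (4, 9), (4, 14), (8, 1), (8, 22), (10, 8), (10, 15), (15, 10), (15, 13), (22, 3), (22, 20)}; affine count = 15; |E(F_23)| = 16.

Discriminant check: Δ ∝ 4a³ + 27b² = 4·6³ + 27·16² = 4·216 + 27·256 ≡ 2 (mod 23). Nonzero ⇒ E is nonsingular.
For each x ∈ F_23, compute rhs = x³ + 6·x + 16 mod 23, then count y ∈ F_23 with y² ≡ rhs.
  x = 0: rhs = 16, matching y values: 4, 19 (2 points).
  x = 1: rhs = 0, matching y values: 0 (1 points).
  x = 2: rhs = 13, matching y values: 6, 17 (2 points).
  x = 3: rhs = 15, matching y values: none (0 points).
  x = 4: rhs = 12, matching y values: 9, 14 (2 points).
  x = 5: rhs = 10, matching y values: none (0 points).
  x = 6: rhs = 15, matching y values: none (0 points).
  x = 7: rhs = 10, matching y values: none (0 points).
  x = 8: rhs = 1, matching y values: 1, 22 (2 points).
  x = 9: rhs = 17, matching y values: none (0 points).
  x = 10: rhs = 18, matching y values: 8, 15 (2 points).
  x = 11: rhs = 10, matching y values: none (0 points).
  x = 12: rhs = 22, matching y values: none (0 points).
  x = 13: rhs = 14, matching y values: none (0 points).
  x = 14: rhs = 15, matching y values: none (0 points).
  x = 15: rhs = 8, matching y values: 10, 13 (2 points).
  x = 16: rhs = 22, matching y values: none (0 points).
  x = 17: rhs = 17, matching y values: none (0 points).
  x = 18: rhs = 22, matching y values: none (0 points).
  x = 19: rhs = 20, matching y values: none (0 points).
  x = 20: rhs = 17, matching y values: none (0 points).
  x = 21: rhs = 19, matching y values: none (0 points).
  x = 22: rhs = 9, matching y values: 3, 20 (2 points).
Total affine count: 15.
Full point count |E(F_23)| = 15 + 1 = 16.
Hasse bound: |16 − (23+1)| = |-8| = 8 ≤ 2√23 ≈ 9.5917 ✓.


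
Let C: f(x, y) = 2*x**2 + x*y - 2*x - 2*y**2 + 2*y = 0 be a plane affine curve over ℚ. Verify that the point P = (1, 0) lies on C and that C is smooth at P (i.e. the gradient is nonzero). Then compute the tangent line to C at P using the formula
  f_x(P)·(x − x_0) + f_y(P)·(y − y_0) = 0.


Tangent line at P: 2*x + 3*y - 2 = 0.

Step 1: f(1, 0) = 0, so P lies on C.
Step 2: partial derivatives
  f_x(x, y) = 4*x + y - 2, f_y(x, y) = x - 4*y + 2.
  f_x(P) = 2, f_y(P) = 3 (gradient nonzero, so P is smooth).
Step 3: tangent line at P: 2·(x − 1) + 3·(y − 0) = 0.
Expanding: 2*x + 3*y - 2 = 0.


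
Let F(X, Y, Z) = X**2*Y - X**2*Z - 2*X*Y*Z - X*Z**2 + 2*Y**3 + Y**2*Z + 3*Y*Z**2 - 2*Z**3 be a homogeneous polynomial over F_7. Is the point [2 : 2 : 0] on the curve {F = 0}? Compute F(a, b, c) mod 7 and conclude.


F(2,2,0) ≡ 3 (mod 7); P is NOT on the curve.

Evaluate F(2, 2, 0) term-by-term (mod 7).
  X**2*Y ↦ 1·4·2·1 = 8
  -X**2*Z ↦ -1·4·1·0 = 0
  -2*X*Y*Z ↦ -2·2·2·0 = 0
  -X*Z**2 ↦ -1·2·1·0 = 0
  2*Y**3 ↦ 2·1·8·1 = 16
  Y**2*Z ↦ 1·1·4·0 = 0
  3*Y*Z**2 ↦ 3·1·2·0 = 0
  -2*Z**3 ↦ -2·1·1·0 = 0
Sum: F(2, 2, 0) = (8) + (0) + (0) + (0) + (16) + (0) + (0) + (0) = 24.
Reducing mod 7: 24 ≡ 3 (mod 7).
Since F(a, b, c) ≡ 3 ≠ 0 (mod 7), P does NOT lie on the curve.


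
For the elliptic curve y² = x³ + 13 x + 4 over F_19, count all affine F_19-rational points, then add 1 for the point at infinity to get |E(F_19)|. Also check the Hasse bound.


Affine points = {(0, 2), (0, 17), (2, 0), (4, 5), (4, 14), (5, 2), (5, 17), (7, 1), (7, 18), (12, 8), (12, 11), (14, 2), (14, 17), (18, 3), (18, 16)}; affine count = 15; |E(F_19)| = 16.

Discriminant check: Δ ∝ 4a³ + 27b² = 4·13³ + 27·4² = 4·2197 + 27·16 ≡ 5 (mod 19). Nonzero ⇒ E is nonsingular.
For each x ∈ F_19, compute rhs = x³ + 13·x + 4 mod 19, then count y ∈ F_19 with y² ≡ rhs.
  x = 0: rhs = 4, matching y values: 2, 17 (2 points).
  x = 1: rhs = 18, matching y values: none (0 points).
  x = 2: rhs = 0, matching y values: 0 (1 points).
  x = 3: rhs = 13, matching y values: none (0 points).
  x = 4: rhs = 6, matching y values: 5, 14 (2 points).
  x = 5: rhs = 4, matching y values: 2, 17 (2 points).
  x = 6: rhs = 13, matching y values: none (0 points).
  x = 7: rhs = 1, matching y values: 1, 18 (2 points).
  x = 8: rhs = 12, matching y values: none (0 points).
  x = 9: rhs = 14, matching y values: none (0 points).
  x = 10: rhs = 13, matching y values: none (0 points).
  x = 11: rhs = 15, matching y values: none (0 points).
  x = 12: rhs = 7, matching y values: 8, 11 (2 points).
  x = 13: rhs = 14, matching y values: none (0 points).
  x = 14: rhs = 4, matching y values: 2, 17 (2 points).
  x = 15: rhs = 2, matching y values: none (0 points).
  x = 16: rhs = 14, matching y values: none (0 points).
  x = 17: rhs = 8, matching y values: none (0 points).
  x = 18: rhs = 9, matching y values: 3, 16 (2 points).
Total affine count: 15.
Full point count |E(F_19)| = 15 + 1 = 16.
Hasse bound: |16 − (19+1)| = |-4| = 4 ≤ 2√19 ≈ 8.7178 ✓.


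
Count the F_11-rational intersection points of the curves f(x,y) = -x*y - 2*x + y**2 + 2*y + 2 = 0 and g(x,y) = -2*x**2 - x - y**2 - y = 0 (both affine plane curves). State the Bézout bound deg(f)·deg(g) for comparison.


Common zeros: ∅; count = 0; Bézout bound = 4.

deg(f) = 2, deg(g) = 2, so Bézout bound = 4.
Scan x ∈ F_11. For each x, list the y ∈ F_11 with f(x, y) ≡ 0 and those with g(x, y) ≡ 0 (mod 11); the common zeros in that column are the intersection.
  x = 0: f ≡ 0 at y ∈ ∅; g ≡ 0 at y ∈ {0, 10}; common: ∅.
  x = 1: f ≡ 0 at y ∈ {0, 10}; g ≡ 0 at y ∈ {5}; common: ∅.
  x = 2: f ≡ 0 at y ∈ ∅; g ≡ 0 at y ∈ {3, 7}; common: ∅.
  x = 3: f ≡ 0 at y ∈ ∅; g ≡ 0 at y ∈ {3, 7}; common: ∅.
  x = 4: f ≡ 0 at y ∈ ∅; g ≡ 0 at y ∈ {5}; common: ∅.
  x = 5: f ≡ 0 at y ∈ ∅; g ≡ 0 at y ∈ {0, 10}; common: ∅.
  x = 6: f ≡ 0 at y ∈ {7, 8}; g ≡ 0 at y ∈ ∅; common: ∅.
  x = 7: f ≡ 0 at y ∈ ∅; g ≡ 0 at y ∈ ∅; common: ∅.
  x = 8: f ≡ 0 at y ∈ {2, 4}; g ≡ 0 at y ∈ ∅; common: ∅.
  x = 9: f ≡ 0 at y ∈ {1, 6}; g ≡ 0 at y ∈ ∅; common: ∅.
  x = 10: f ≡ 0 at y ∈ {3, 5}; g ≡ 0 at y ∈ ∅; common: ∅.
Collecting: common zeros = ∅, so the count is 0.
Comparison with the Bézout bound: 0 ≤ 4 = deg(f)·deg(g), as expected for curves with no common component (the affine F_11-count falls short of the bound because intersections may lie at infinity, over extension fields, or carry multiplicity).


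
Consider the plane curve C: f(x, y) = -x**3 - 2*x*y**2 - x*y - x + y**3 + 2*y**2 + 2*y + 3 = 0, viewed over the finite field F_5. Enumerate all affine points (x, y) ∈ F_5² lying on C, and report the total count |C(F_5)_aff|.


Affine F_5-points: {(2, 4), (4, 0), (4, 2), (4, 4)}; count = 4.

For each of the 25 pairs (x, y) ∈ F_5², evaluate f(x, y) mod 5. Record the zeros.
  x = 0: [0↦3, 1↦3, 2↦3, 3↦4, 4↦2]  zeros at y ∈ ∅
  x = 1: [0↦1, 1↦3, 2↦1, 3↦1, 4↦4]  zeros at y ∈ ∅
  x = 2: [0↦3, 1↦2, 2↦3, 3↦2, 4↦0]  zeros at y ∈ {4}
  x = 3: [0↦3, 1↦4, 2↦3, 3↦1, 4↦4]  zeros at y ∈ ∅
  x = 4: [0↦0, 1↦3, 2↦0, 3↦2, 4↦0]  zeros at y ∈ {0, 2, 4}
Collecting zeros: affine points = {(2, 4), (4, 0), (4, 2), (4, 4)}.
Total count |C(F_5)_aff| = 4.


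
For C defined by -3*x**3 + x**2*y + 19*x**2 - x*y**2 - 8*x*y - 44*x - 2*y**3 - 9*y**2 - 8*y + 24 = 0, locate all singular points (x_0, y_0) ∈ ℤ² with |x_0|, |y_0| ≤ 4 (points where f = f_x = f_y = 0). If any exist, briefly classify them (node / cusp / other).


Singular points: {(2, -2)}; classification: node.

Compute partial derivatives:
  f_x = -9*x**2 + 2*x*y + 38*x - y**2 - 8*y - 44.
  f_y = x**2 - 2*x*y - 8*x - 6*y**2 - 18*y - 8.
Scan x_0 ∈ {−4, ..., 4}. For each x_0, f_y(x_0, y) is a polynomial in y; find its integer roots y ∈ {−4, ..., 4}, then test f_x and f at those candidates.
  x = -4: f_y(-4, y) = -6*y**2 - 10*y + 40; no integer root y with |y| ≤ 4.
  x = -3: f_y(-3, y) = -6*y**2 - 12*y + 25; no integer root y with |y| ≤ 4.
  x = -2: f_y(-2, y) = -6*y**2 - 14*y + 12; vanishes at y ∈ {-3}. (-2, -3): f_x = -129 ≠ 0.
  x = -1: f_y(-1, y) = -6*y**2 - 16*y + 1; no integer root y with |y| ≤ 4.
  x = 0: f_y(0, y) = -6*y**2 - 18*y - 8; no integer root y with |y| ≤ 4.
  x = 1: f_y(1, y) = -6*y**2 - 20*y - 15; no integer root y with |y| ≤ 4.
  x = 2: f_y(2, y) = -6*y**2 - 22*y - 20; vanishes at y ∈ {-2}. (2, -2): f_x = 0, f = 0 — SINGULAR.
  x = 3: f_y(3, y) = -6*y**2 - 24*y - 23; no integer root y with |y| ≤ 4.
  x = 4: f_y(4, y) = -6*y**2 - 26*y - 24; vanishes at y ∈ {-3}. (4, -3): f_x = -45 ≠ 0.
Only singular point on the grid: (2, -2).
Classify: substitute x = 2 + u, y = -2 + v and expand: f = -3*u**3 + u**2*v - u**2 - u*v**2 - 2*v**3 + v**2.
No constant or linear terms (consistent with a singular point). Quadratic part: -u**2 + v**2. Cubic part: -3*u**3 + u**2*v - u*v**2 - 2*v**3.
The quadratic part v**2 - u**2 = (v − u)(v + u) splits into two distinct linear factors, so there are two distinct tangent lines y − -2 = ±(x − 2) — this is a node (ordinary double point).
Classification: node.


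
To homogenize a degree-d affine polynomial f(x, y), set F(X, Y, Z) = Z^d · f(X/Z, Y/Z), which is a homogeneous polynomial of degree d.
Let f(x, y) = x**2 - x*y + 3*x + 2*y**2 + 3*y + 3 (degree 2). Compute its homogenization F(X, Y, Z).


F(X, Y, Z) = X**2 - X*Y + 3*X*Z + 2*Y**2 + 3*Y*Z + 3*Z**2

deg(f) = 2.
Substitute x = X/Z, y = Y/Z into f, then multiply by Z^2.
  monomial 1·x^2·y^0 ↦ 1·X^2·Y^0·Z^0.
  monomial -1·x^1·y^1 ↦ -1·X^1·Y^1·Z^0.
  monomial 3·x^1·y^0 ↦ 3·X^1·Y^0·Z^1.
  monomial 2·x^0·y^2 ↦ 2·X^0·Y^2·Z^0.
  monomial 3·x^0·y^1 ↦ 3·X^0·Y^1·Z^1.
  monomial 3·x^0·y^0 ↦ 3·X^0·Y^0·Z^2.
Collecting: F(X, Y, Z) = X**2 - X*Y + 3*X*Z + 2*Y**2 + 3*Y*Z + 3*Z**2.


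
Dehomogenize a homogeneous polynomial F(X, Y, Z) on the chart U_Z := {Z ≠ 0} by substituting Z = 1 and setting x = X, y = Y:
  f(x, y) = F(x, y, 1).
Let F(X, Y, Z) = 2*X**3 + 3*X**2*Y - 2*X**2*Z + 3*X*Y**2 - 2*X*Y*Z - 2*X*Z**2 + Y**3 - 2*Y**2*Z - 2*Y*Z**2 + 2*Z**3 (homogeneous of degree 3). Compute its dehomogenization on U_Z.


f(x, y) = 2*x**3 + 3*x**2*y - 2*x**2 + 3*x*y**2 - 2*x*y - 2*x + y**3 - 2*y**2 - 2*y + 2

On U_Z we set Z = 1. Each monomial c·X^i·Y^j·Z^k in F becomes c·x^i·y^j·1^k = c·x^i·y^j.
Substituting Z = 1: F(X, Y, 1) = 2*x**3 + 3*x**2*y - 2*x**2 + 3*x*y**2 - 2*x*y - 2*x + y**3 - 2*y**2 - 2*y + 2.
Note: deg(f) ≤ deg(F) = 3; strict inequality happens when F is divisible by Z (lost terms).


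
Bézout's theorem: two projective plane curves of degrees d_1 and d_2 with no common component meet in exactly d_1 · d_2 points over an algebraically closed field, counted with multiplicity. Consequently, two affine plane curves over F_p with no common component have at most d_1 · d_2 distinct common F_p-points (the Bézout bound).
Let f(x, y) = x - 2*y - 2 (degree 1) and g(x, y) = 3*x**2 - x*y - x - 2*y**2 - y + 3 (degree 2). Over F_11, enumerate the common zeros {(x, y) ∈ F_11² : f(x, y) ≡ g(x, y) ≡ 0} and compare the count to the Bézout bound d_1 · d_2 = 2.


Common zeros: {(1, 5)}; count = 1; Bézout bound = 2.

deg(f) = 1, deg(g) = 2, so Bézout bound = 2.
Scan x ∈ F_11. For each x, list the y ∈ F_11 with f(x, y) ≡ 0 and those with g(x, y) ≡ 0 (mod 11); the common zeros in that column are the intersection.
  x = 0: f ≡ 0 at y ∈ {10}; g ≡ 0 at y ∈ {1, 4}; common: ∅.
  x = 1: f ≡ 0 at y ∈ {5}; g ≡ 0 at y ∈ {5}; common: {5}.
  x = 2: f ≡ 0 at y ∈ {0}; g ≡ 0 at y ∈ {6, 9}; common: ∅.
  x = 3: f ≡ 0 at y ∈ {6}; g ≡ 0 at y ∈ {2, 7}; common: ∅.
  x = 4: f ≡ 0 at y ∈ {1}; g ≡ 0 at y ∈ {6, 8}; common: ∅.
  x = 5: f ≡ 0 at y ∈ {7}; g ≡ 0 at y ∈ {9, 10}; common: ∅.
  x = 6: f ≡ 0 at y ∈ {2}; g ≡ 0 at y ∈ {3, 10}; common: ∅.
  x = 7: f ≡ 0 at y ∈ {8}; g ≡ 0 at y ∈ {0, 7}; common: ∅.
  x = 8: f ≡ 0 at y ∈ {3}; g ≡ 0 at y ∈ {0, 1}; common: ∅.
  x = 9: f ≡ 0 at y ∈ {9}; g ≡ 0 at y ∈ {2, 4}; common: ∅.
  x = 10: f ≡ 0 at y ∈ {4}; g ≡ 0 at y ∈ {3, 8}; common: ∅.
Collecting: common zeros = {(1, 5)}, so the count is 1.
Comparison with the Bézout bound: 1 ≤ 2 = deg(f)·deg(g), as expected for curves with no common component (the affine F_11-count falls short of the bound because intersections may lie at infinity, over extension fields, or carry multiplicity).


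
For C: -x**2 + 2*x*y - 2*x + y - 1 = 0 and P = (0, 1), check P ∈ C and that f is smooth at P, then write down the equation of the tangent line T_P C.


Tangent line at P: y - 1 = 0.

Step 1: f(0, 1) = 0, so P lies on C.
Step 2: partial derivatives
  f_x(x, y) = -2*x + 2*y - 2, f_y(x, y) = 2*x + 1.
  f_x(P) = 0, f_y(P) = 1 (gradient nonzero, so P is smooth).
Step 3: tangent line at P: 0·(x − 0) + 1·(y − 1) = 0.
Expanding: y - 1 = 0.


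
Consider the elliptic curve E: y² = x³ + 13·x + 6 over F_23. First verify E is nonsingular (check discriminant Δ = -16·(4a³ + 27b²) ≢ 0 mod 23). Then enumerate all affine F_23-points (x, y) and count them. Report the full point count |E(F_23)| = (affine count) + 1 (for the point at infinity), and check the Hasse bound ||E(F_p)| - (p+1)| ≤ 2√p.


Affine points = {(0, 11), (0, 12), (3, 7), (3, 16), (5, 9), (5, 14), (6, 1), (6, 22), (7, 7), (7, 16), (8, 1), (8, 22), (9, 1), (9, 22), (10, 3), (10, 20), (11, 10), (11, 13), (12, 2), (12, 21), (13, 7), (13, 16), (16, 3), (16, 20), (18, 0), (20, 3), (20, 20), (21, 8), (21, 15)}; affine count = 29; |E(F_23)| = 30.

Discriminant check: Δ ∝ 4a³ + 27b² = 4·13³ + 27·6² = 4·2197 + 27·36 ≡ 8 (mod 23). Nonzero ⇒ E is nonsingular.
For each x ∈ F_23, compute rhs = x³ + 13·x + 6 mod 23, then count y ∈ F_23 with y² ≡ rhs.
  x = 0: rhs = 6, matching y values: 11, 12 (2 points).
  x = 1: rhs = 20, matching y values: none (0 points).
  x = 2: rhs = 17, matching y values: none (0 points).
  x = 3: rhs = 3, matching y values: 7, 16 (2 points).
  x = 4: rhs = 7, matching y values: none (0 points).
  x = 5: rhs = 12, matching y values: 9, 14 (2 points).
  x = 6: rhs = 1, matching y values: 1, 22 (2 points).
  x = 7: rhs = 3, matching y values: 7, 16 (2 points).
  x = 8: rhs = 1, matching y values: 1, 22 (2 points).
  x = 9: rhs = 1, matching y values: 1, 22 (2 points).
  x = 10: rhs = 9, matching y values: 3, 20 (2 points).
  x = 11: rhs = 8, matching y values: 10, 13 (2 points).
  x = 12: rhs = 4, matching y values: 2, 21 (2 points).
  x = 13: rhs = 3, matching y values: 7, 16 (2 points).
  x = 14: rhs = 11, matching y values: none (0 points).
  x = 15: rhs = 11, matching y values: none (0 points).
  x = 16: rhs = 9, matching y values: 3, 20 (2 points).
  x = 17: rhs = 11, matching y values: none (0 points).
  x = 18: rhs = 0, matching y values: 0 (1 points).
  x = 19: rhs = 5, matching y values: none (0 points).
  x = 20: rhs = 9, matching y values: 3, 20 (2 points).
  x = 21: rhs = 18, matching y values: 8, 15 (2 points).
  x = 22: rhs = 15, matching y values: none (0 points).
Total affine count: 29.
Full point count |E(F_23)| = 29 + 1 = 30.
Hasse bound: |30 − (23+1)| = |6| = 6 ≤ 2√23 ≈ 9.5917 ✓.


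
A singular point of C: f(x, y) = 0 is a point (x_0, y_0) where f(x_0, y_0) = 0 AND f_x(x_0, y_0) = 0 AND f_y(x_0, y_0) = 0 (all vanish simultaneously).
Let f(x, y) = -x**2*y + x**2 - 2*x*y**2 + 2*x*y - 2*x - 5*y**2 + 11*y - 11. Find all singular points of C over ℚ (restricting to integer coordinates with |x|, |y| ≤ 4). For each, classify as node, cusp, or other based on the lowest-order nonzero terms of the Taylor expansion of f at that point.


Singular points: {(-3, 2)}; classification: node.

Compute partial derivatives:
  f_x = -2*x*y + 2*x - 2*y**2 + 2*y - 2.
  f_y = -x**2 - 4*x*y + 2*x - 10*y + 11.
Scan x_0 ∈ {−4, ..., 4}. For each x_0, f_y(x_0, y) is a polynomial in y; find its integer roots y ∈ {−4, ..., 4}, then test f_x and f at those candidates.
  x = -4: f_y(-4, y) = 6*y - 13; no integer root y with |y| ≤ 4.
  x = -3: f_y(-3, y) = 2*y - 4; vanishes at y ∈ {2}. (-3, 2): f_x = 0, f = 0 — SINGULAR.
  x = -2: f_y(-2, y) = 3 - 2*y; no integer root y with |y| ≤ 4.
  x = -1: f_y(-1, y) = 8 - 6*y; no integer root y with |y| ≤ 4.
  x = 0: f_y(0, y) = 11 - 10*y; no integer root y with |y| ≤ 4.
  x = 1: f_y(1, y) = 12 - 14*y; no integer root y with |y| ≤ 4.
  x = 2: f_y(2, y) = 11 - 18*y; no integer root y with |y| ≤ 4.
  x = 3: f_y(3, y) = 8 - 22*y; no integer root y with |y| ≤ 4.
  x = 4: f_y(4, y) = 3 - 26*y; no integer root y with |y| ≤ 4.
Only singular point on the grid: (-3, 2).
Classify: substitute x = -3 + u, y = 2 + v and expand: f = -u**2*v - u**2 - 2*u*v**2 + v**2.
No constant or linear terms (consistent with a singular point). Quadratic part: -u**2 + v**2. Cubic part: -u**2*v - 2*u*v**2.
The quadratic part v**2 - u**2 = (v − u)(v + u) splits into two distinct linear factors, so there are two distinct tangent lines y − 2 = ±(x − -3) — this is a node (ordinary double point).
Classification: node.


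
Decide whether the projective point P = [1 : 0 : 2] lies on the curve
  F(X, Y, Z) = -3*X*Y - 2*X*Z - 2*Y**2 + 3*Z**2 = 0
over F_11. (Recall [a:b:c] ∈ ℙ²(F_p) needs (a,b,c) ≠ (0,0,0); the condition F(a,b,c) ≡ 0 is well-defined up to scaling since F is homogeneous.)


F(1,0,2) ≡ 8 (mod 11); P is NOT on the curve.

Evaluate F(1, 0, 2) term-by-term (mod 11).
  -3*X*Y ↦ -3·1·0·1 = 0
  -2*X*Z ↦ -2·1·1·2 = -4
  -2*Y**2 ↦ -2·1·0·1 = 0
  3*Z**2 ↦ 3·1·1·4 = 12
Sum: F(1, 0, 2) = (0) + (-4) + (0) + (12) = 8.
Reducing mod 11: 8 ≡ 8 (mod 11).
Since F(a, b, c) ≡ 8 ≠ 0 (mod 11), P does NOT lie on the curve.


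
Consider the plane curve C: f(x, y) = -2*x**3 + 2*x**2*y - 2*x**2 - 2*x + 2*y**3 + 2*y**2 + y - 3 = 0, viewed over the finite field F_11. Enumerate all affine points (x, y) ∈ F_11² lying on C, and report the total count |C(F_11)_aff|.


Affine F_11-points: {(2, 2), (2, 4), (3, 7), (4, 3), (4, 4), (5, 2), (5, 3), (5, 5), (7, 6), (8, 4), (9, 1), (9, 10)}; count = 12.

For each of the 121 pairs (x, y) ∈ F_11², evaluate f(x, y) mod 11. Record the zeros.
  x = 0: [0↦8, 1↦2, 2↦1, 3↦6, 4↦7, 5↦5, 6↦1, 7↦7, 8↦2, 9↦9, 10↦7]  zeros at y ∈ ∅
  x = 1: [0↦2, 1↦9, 2↦10, 3↦6, 4↦9, 5↦9, 6↦7, 7↦4, 8↦1, 9↦10, 10↦10]  zeros at y ∈ ∅
  x = 2: [0↦2, 1↦4, 2↦0, 3↦2, 4↦0, 5↦6, 6↦10, 7↦2, 8↦5, 9↦9, 10↦4]  zeros at y ∈ {2, 4}
  x = 3: [0↦7, 1↦8, 2↦3, 3↦4, 4↦1, 5↦6, 6↦9, 7↦0, 8↦2, 9↦5, 10↦10]  zeros at y ∈ {7}
  x = 4: [0↦5, 1↦9, 2↦7, 3↦0, 4↦0, 5↦8, 6↦3, 7↦8, 8↦2, 9↦8, 10↦5]  zeros at y ∈ {3, 4}
  x = 5: [0↦6, 1↦6, 2↦0, 3↦0, 4↦7, 5↦0, 6↦2, 7↦3, 8↦4, 9↦6, 10↦10]  zeros at y ∈ {2, 3, 5}
  x = 6: [0↦9, 1↦9, 2↦3, 3↦3, 4↦10, 5↦3, 6↦5, 7↦6, 8↦7, 9↦9, 10↦2]  zeros at y ∈ ∅
  x = 7: [0↦2, 1↦6, 2↦4, 3↦8, 4↦8, 5↦5, 6↦0, 7↦5, 8↦10, 9↦5, 10↦2]  zeros at y ∈ {6}
  x = 8: [0↦6, 1↦7, 2↦2, 3↦3, 4↦0, 5↦5, 6↦8, 7↦10, 8↦1, 9↦4, 10↦9]  zeros at y ∈ {4}
  x = 9: [0↦9, 1↦0, 2↦7, 3↦9, 4↦7, 5↦2, 6↦6, 7↦9, 8↦1, 9↦5, 10↦0]  zeros at y ∈ {1, 10}
  x = 10: [0↦10, 1↦6, 2↦7, 3↦3, 4↦6, 5↦6, 6↦4, 7↦1, 8↦9, 9↦7, 10↦7]  zeros at y ∈ ∅
Collecting zeros: affine points = {(2, 2), (2, 4), (3, 7), (4, 3), (4, 4), (5, 2), (5, 3), (5, 5), (7, 6), (8, 4), (9, 1), (9, 10)}.
Total count |C(F_11)_aff| = 12.


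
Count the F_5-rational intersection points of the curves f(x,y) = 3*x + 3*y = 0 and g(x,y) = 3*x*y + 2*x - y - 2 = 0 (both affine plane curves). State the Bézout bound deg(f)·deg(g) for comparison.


Common zeros: {(3, 2)}; count = 1; Bézout bound = 2.

deg(f) = 1, deg(g) = 2, so Bézout bound = 2.
Scan x ∈ F_5. For each x, list the y ∈ F_5 with f(x, y) ≡ 0 and those with g(x, y) ≡ 0 (mod 5); the common zeros in that column are the intersection.
  x = 0: f ≡ 0 at y ∈ {0}; g ≡ 0 at y ∈ {3}; common: ∅.
  x = 1: f ≡ 0 at y ∈ {4}; g ≡ 0 at y ∈ {0}; common: ∅.
  x = 2: f ≡ 0 at y ∈ {3}; g ≡ 0 at y ∈ ∅; common: ∅.
  x = 3: f ≡ 0 at y ∈ {2}; g ≡ 0 at y ∈ {2}; common: {2}.
  x = 4: f ≡ 0 at y ∈ {1}; g ≡ 0 at y ∈ {4}; common: ∅.
Collecting: common zeros = {(3, 2)}, so the count is 1.
Comparison with the Bézout bound: 1 ≤ 2 = deg(f)·deg(g), as expected for curves with no common component (the affine F_5-count falls short of the bound because intersections may lie at infinity, over extension fields, or carry multiplicity).


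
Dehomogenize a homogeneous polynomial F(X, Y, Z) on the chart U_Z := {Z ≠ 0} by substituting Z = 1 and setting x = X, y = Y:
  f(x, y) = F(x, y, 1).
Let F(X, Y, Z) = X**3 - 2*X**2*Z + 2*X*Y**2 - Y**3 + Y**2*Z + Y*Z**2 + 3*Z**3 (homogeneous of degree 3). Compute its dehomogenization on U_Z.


f(x, y) = x**3 - 2*x**2 + 2*x*y**2 - y**3 + y**2 + y + 3

On U_Z we set Z = 1. Each monomial c·X^i·Y^j·Z^k in F becomes c·x^i·y^j·1^k = c·x^i·y^j.
Substituting Z = 1: F(X, Y, 1) = x**3 - 2*x**2 + 2*x*y**2 - y**3 + y**2 + y + 3.
Note: deg(f) ≤ deg(F) = 3; strict inequality happens when F is divisible by Z (lost terms).


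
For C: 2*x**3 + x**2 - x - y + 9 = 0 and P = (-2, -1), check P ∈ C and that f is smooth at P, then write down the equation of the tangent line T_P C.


Tangent line at P: 19*x - y + 37 = 0.

Step 1: f(-2, -1) = 0, so P lies on C.
Step 2: partial derivatives
  f_x(x, y) = 6*x**2 + 2*x - 1, f_y(x, y) = -1.
  f_x(P) = 19, f_y(P) = -1 (gradient nonzero, so P is smooth).
Step 3: tangent line at P: 19·(x − -2) + -1·(y − -1) = 0.
Expanding: 19*x - y + 37 = 0.


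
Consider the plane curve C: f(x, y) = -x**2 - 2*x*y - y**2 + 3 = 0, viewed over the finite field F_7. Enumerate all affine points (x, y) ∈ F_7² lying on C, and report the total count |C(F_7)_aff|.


Affine F_7-points: ∅; count = 0.

For each of the 49 pairs (x, y) ∈ F_7², evaluate f(x, y) mod 7. Record the zeros.
  x = 0: [0↦3, 1↦2, 2↦6, 3↦1, 4↦1, 5↦6, 6↦2]  zeros at y ∈ ∅
  x = 1: [0↦2, 1↦6, 2↦1, 3↦1, 4↦6, 5↦2, 6↦3]  zeros at y ∈ ∅
  x = 2: [0↦6, 1↦1, 2↦1, 3↦6, 4↦2, 5↦3, 6↦2]  zeros at y ∈ ∅
  x = 3: [0↦1, 1↦1, 2↦6, 3↦2, 4↦3, 5↦2, 6↦6]  zeros at y ∈ ∅
  x = 4: [0↦1, 1↦6, 2↦2, 3↦3, 4↦2, 5↦6, 6↦1]  zeros at y ∈ ∅
  x = 5: [0↦6, 1↦2, 2↦3, 3↦2, 4↦6, 5↦1, 6↦1]  zeros at y ∈ ∅
  x = 6: [0↦2, 1↦3, 2↦2, 3↦6, 4↦1, 5↦1, 6↦6]  zeros at y ∈ ∅
Collecting zeros: affine points = ∅.
Total count |C(F_7)_aff| = 0.


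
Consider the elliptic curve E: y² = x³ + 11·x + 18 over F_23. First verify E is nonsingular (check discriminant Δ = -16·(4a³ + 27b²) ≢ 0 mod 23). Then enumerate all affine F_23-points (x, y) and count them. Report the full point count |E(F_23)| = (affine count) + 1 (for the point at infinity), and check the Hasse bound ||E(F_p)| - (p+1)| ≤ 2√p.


Affine points = {(0, 8), (0, 15), (2, 5), (2, 18), (3, 3), (3, 20), (6, 1), (6, 22), (7, 1), (7, 22), (9, 8), (9, 15), (10, 1), (10, 22), (13, 9), (13, 14), (14, 8), (14, 15), (15, 4), (15, 19), (16, 9), (16, 14), (17, 9), (17, 14), (19, 5), (19, 18), (20, 2), (20, 21), (22, 11), (22, 12)}; affine count = 30; |E(F_23)| = 31.

Discriminant check: Δ ∝ 4a³ + 27b² = 4·11³ + 27·18² = 4·1331 + 27·324 ≡ 19 (mod 23). Nonzero ⇒ E is nonsingular.
For each x ∈ F_23, compute rhs = x³ + 11·x + 18 mod 23, then count y ∈ F_23 with y² ≡ rhs.
  x = 0: rhs = 18, matching y values: 8, 15 (2 points).
  x = 1: rhs = 7, matching y values: none (0 points).
  x = 2: rhs = 2, matching y values: 5, 18 (2 points).
  x = 3: rhs = 9, matching y values: 3, 20 (2 points).
  x = 4: rhs = 11, matching y values: none (0 points).
  x = 5: rhs = 14, matching y values: none (0 points).
  x = 6: rhs = 1, matching y values: 1, 22 (2 points).
  x = 7: rhs = 1, matching y values: 1, 22 (2 points).
  x = 8: rhs = 20, matching y values: none (0 points).
  x = 9: rhs = 18, matching y values: 8, 15 (2 points).
  x = 10: rhs = 1, matching y values: 1, 22 (2 points).
  x = 11: rhs = 21, matching y values: none (0 points).
  x = 12: rhs = 15, matching y values: none (0 points).
  x = 13: rhs = 12, matching y values: 9, 14 (2 points).
  x = 14: rhs = 18, matching y values: 8, 15 (2 points).
  x = 15: rhs = 16, matching y values: 4, 19 (2 points).
  x = 16: rhs = 12, matching y values: 9, 14 (2 points).
  x = 17: rhs = 12, matching y values: 9, 14 (2 points).
  x = 18: rhs = 22, matching y values: none (0 points).
  x = 19: rhs = 2, matching y values: 5, 18 (2 points).
  x = 20: rhs = 4, matching y values: 2, 21 (2 points).
  x = 21: rhs = 11, matching y values: none (0 points).
  x = 22: rhs = 6, matching y values: 11, 12 (2 points).
Total affine count: 30.
Full point count |E(F_23)| = 30 + 1 = 31.
Hasse bound: |31 − (23+1)| = |7| = 7 ≤ 2√23 ≈ 9.5917 ✓.


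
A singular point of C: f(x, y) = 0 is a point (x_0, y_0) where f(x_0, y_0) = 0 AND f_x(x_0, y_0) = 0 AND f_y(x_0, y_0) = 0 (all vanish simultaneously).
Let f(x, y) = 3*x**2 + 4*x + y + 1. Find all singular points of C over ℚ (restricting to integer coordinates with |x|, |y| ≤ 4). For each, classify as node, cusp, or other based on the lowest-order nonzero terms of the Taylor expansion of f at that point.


No singular points in the scanned grid; C is smooth there.

Compute partial derivatives:
  f_x = 6*x + 4.
  f_y = 1.
f_y = 1 is a nonzero constant, so f_y never vanishes: no point (x, y) can satisfy f = f_x = f_y = 0. In particular no (x, y) ∈ {−4, ..., 4}² is singular; the curve is smooth.


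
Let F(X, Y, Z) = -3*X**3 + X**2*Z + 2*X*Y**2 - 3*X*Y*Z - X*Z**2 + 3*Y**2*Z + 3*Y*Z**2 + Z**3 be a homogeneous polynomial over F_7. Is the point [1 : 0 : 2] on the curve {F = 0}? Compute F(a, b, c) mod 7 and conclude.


F(1,0,2) ≡ 3 (mod 7); P is NOT on the curve.

Evaluate F(1, 0, 2) term-by-term (mod 7).
  -3*X**3 ↦ -3·1·1·1 = -3
  X**2*Z ↦ 1·1·1·2 = 2
  2*X*Y**2 ↦ 2·1·0·1 = 0
  -3*X*Y*Z ↦ -3·1·0·2 = 0
  -X*Z**2 ↦ -1·1·1·4 = -4
  3*Y**2*Z ↦ 3·1·0·2 = 0
  3*Y*Z**2 ↦ 3·1·0·4 = 0
  Z**3 ↦ 1·1·1·8 = 8
Sum: F(1, 0, 2) = (-3) + (2) + (0) + (0) + (-4) + (0) + (0) + (8) = 3.
Reducing mod 7: 3 ≡ 3 (mod 7).
Since F(a, b, c) ≡ 3 ≠ 0 (mod 7), P does NOT lie on the curve.


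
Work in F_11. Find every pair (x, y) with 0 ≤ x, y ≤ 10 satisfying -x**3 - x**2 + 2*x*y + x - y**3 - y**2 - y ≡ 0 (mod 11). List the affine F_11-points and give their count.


Affine F_11-points: {(0, 0), (1, 2), (1, 4), (3, 0), (4, 6), (5, 3), (5, 8), (5, 10), (6, 5), (6, 7), (6, 9), (7, 0), (7, 1), (7, 9), (8, 2), (8, 9), (8, 10)}; count = 17.

For each of the 121 pairs (x, y) ∈ F_11², evaluate f(x, y) mod 11. Record the zeros.
  x = 0: [0↦0, 1↦8, 2↦8, 3↦5, 4↦4, 5↦10, 6↦6, 7↦8, 8↦10, 9↦6, 10↦1]  zeros at y ∈ {0}
  x = 1: [0↦10, 1↦9, 2↦0, 3↦10, 4↦0, 5↦8, 6↦6, 7↦10, 8↦3, 9↦1, 10↦9]  zeros at y ∈ {2, 4}
  x = 2: [0↦1, 1↦2, 2↦6, 3↦7, 4↦10, 5↦9, 6↦9, 7↦4, 8↦10, 9↦10, 10↦9]  zeros at y ∈ ∅
  x = 3: [0↦0, 1↦3, 2↦9, 3↦1, 4↦6, 5↦7, 6↦9, 7↦6, 8↦3, 9↦5, 10↦6]  zeros at y ∈ {0}
  x = 4: [0↦1, 1↦6, 2↦3, 3↦8, 4↦4, 5↦7, 6↦0, 7↦10, 8↦9, 9↦2, 10↦5]  zeros at y ∈ {6}
  x = 5: [0↦9, 1↦5, 2↦4, 3↦0, 4↦9, 5↦3, 6↦9, 7↦10, 8↦0, 9↦6, 10↦0]  zeros at y ∈ {3, 8, 10}
  x = 6: [0↦7, 1↦5, 2↦6, 3↦4, 4↦4, 5↦0, 6↦8, 7↦0, 8↦3, 9↦0, 10↦7]  zeros at y ∈ {5, 7, 9}
  x = 7: [0↦0, 1↦0, 2↦3, 3↦3, 4↦5, 5↦3, 6↦2, 7↦7, 8↦1, 9↦0, 10↦9]  zeros at y ∈ {0, 1, 9}
  x = 8: [0↦4, 1↦6, 2↦0, 3↦2, 4↦6, 5↦6, 6↦7, 7↦3, 8↦10, 9↦0, 10↦0]  zeros at y ∈ {2, 9, 10}
  x = 9: [0↦2, 1↦6, 2↦2, 3↦6, 4↦1, 5↦3, 6↦6, 7↦4, 8↦2, 9↦5, 10↦7]  zeros at y ∈ ∅
  x = 10: [0↦10, 1↦5, 2↦3, 3↦9, 4↦6, 5↦10, 6↦4, 7↦4, 8↦4, 9↦9, 10↦2]  zeros at y ∈ ∅
Collecting zeros: affine points = {(0, 0), (1, 2), (1, 4), (3, 0), (4, 6), (5, 3), (5, 8), (5, 10), (6, 5), (6, 7), (6, 9), (7, 0), (7, 1), (7, 9), (8, 2), (8, 9), (8, 10)}.
Total count |C(F_11)_aff| = 17.
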